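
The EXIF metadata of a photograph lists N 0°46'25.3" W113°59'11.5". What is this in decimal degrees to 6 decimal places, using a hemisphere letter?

0.773694° N, 113.986528° W

Lat: 46′ + 25.3″ = 46.42167′; 0 + 46.42167/60 = 0.7736944
Longitude: 113° + 59/60 + 11.5/3600 = 113 + 0.983333 + 0.003194 = 113.9865278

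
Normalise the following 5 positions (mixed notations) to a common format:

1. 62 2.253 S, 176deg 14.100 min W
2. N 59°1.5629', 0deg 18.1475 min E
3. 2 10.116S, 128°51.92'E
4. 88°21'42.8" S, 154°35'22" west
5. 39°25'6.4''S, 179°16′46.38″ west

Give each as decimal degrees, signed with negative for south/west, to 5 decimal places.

Point 1:
  Lat: 62 + 2.253/60 = 62.037550
  S → negative
  Lon: 176 + 14.1/60 = 176.235000
  hemisphere W, so the sign is −
Point 2:
  φ: 1.5629′ = 0.026048°; total 59.026048
  N ⇒ keep positive
  Longitude: 18.1475′ = 0.302458°; total 0.302458
  E ⇒ keep positive
Point 3:
  φ: 10.116′ = 0.168600°; total 2.168600
  hemisphere S, so the sign is −
  Longitude: 51.92′ = 0.865333°; total 128.865333
  E → positive
Point 4:
  Latitude: 21′ + 42.8″ = 21.71333′; 88 + 21.71333/60 = 88.361889
  S ⇒ negate
  λ: 154° + 35/60 + 22/3600 = 154 + 0.583333 + 0.006111 = 154.589444
  W ⇒ negate
Point 5:
  Lat: 39 + 25/60 + 6.4/3600 = 39.418444
  hemisphere S, so the sign is −
  λ: 179° + 16/60 + 46.38/3600 = 179 + 0.266667 + 0.012883 = 179.279550
  W ⇒ negate

1. -62.03755, -176.23500
2. 59.02605, 0.30246
3. -2.16860, 128.86533
4. -88.36189, -154.58944
5. -39.41844, -179.27955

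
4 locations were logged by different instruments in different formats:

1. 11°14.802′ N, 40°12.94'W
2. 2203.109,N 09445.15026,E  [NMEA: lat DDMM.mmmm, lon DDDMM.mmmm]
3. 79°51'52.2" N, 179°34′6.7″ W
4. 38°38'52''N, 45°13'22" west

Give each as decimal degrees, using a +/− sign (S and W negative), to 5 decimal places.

Point 1:
  Lat: 14.802′ = 0.246700°; total 11.246700
  N → positive
  Longitude: 40 + 12.94/60 = 40.215667
  hemisphere W, so the sign is −
Point 2:
  Lat: split at 2 digits → 22° and 3.109′; 22 + 3.109/60 = 22.051817
  N → positive
  Lon: split at 3 digits → 094° and 45.15026′; 94 + 45.15026/60 = 94.752504
  E → positive
Point 3:
  φ: 79° + 51/60 + 52.2/3600 = 79 + 0.850000 + 0.014500 = 79.864500
  N ⇒ keep positive
  Longitude: 179 + 34/60 + 6.7/3600 = 179.568528
  W ⇒ negate
Point 4:
  Lat: 38′ + 52″ = 38.86667′; 38 + 38.86667/60 = 38.647778
  N ⇒ keep positive
  Lon: 45 + 13/60 + 22/3600 = 45.222778
  W ⇒ negate

1. 11.24670, -40.21567
2. 22.05182, 94.75250
3. 79.86450, -179.56853
4. 38.64778, -45.22278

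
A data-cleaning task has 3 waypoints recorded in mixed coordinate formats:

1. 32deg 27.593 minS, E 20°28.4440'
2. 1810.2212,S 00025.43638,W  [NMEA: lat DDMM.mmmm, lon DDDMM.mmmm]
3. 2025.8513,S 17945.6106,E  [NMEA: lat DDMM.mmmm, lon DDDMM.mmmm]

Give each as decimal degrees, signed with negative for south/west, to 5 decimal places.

Point 1:
  Latitude: 27.593′ = 0.459883°; total 32.459883
  S → negative
  Longitude: 28.444′ = 0.474067°; total 20.474067
  E → positive
Point 2:
  Latitude: split at 2 digits → 18° and 10.2212′; 18 + 10.2212/60 = 18.170353
  S → negative
  Longitude: degrees = first 3 digits = 0, minutes = 25.43638; 0 + 25.43638/60 = 0.423940
  W ⇒ negate
Point 3:
  φ: split at 2 digits → 20° and 25.8513′; 20 + 25.8513/60 = 20.430855
  S → negative
  Longitude: degrees = first 3 digits = 179, minutes = 45.6106; 179 + 45.6106/60 = 179.760177
  E → positive

1. -32.45988, 20.47407
2. -18.17035, -0.42394
3. -20.43086, 179.76018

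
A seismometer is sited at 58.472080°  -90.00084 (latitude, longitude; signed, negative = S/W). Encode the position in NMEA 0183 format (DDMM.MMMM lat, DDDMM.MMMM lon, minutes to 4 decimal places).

Latitude: fractional part 0.472080 → 28.324800 minutes
Longitude is negative → W; |value| = 90.000840
λ: fractional part 0.000840 → 0.050400 minutes

5828.3248,N / 09000.0504,W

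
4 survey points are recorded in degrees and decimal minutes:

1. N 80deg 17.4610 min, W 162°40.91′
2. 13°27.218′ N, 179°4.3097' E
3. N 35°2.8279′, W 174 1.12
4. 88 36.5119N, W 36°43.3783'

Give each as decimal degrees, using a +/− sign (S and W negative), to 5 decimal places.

Point 1:
  φ: 80 + 17.461/60 = 80.291017
  N → positive
  λ: 40.91′ = 0.681833°; total 162.681833
  hemisphere W, so the sign is −
Point 2:
  Lat: 27.218′ = 0.453633°; total 13.453633
  N → positive
  λ: 179 + 4.3097/60 = 179.071828
  E ⇒ keep positive
Point 3:
  φ: 2.8279′ = 0.047132°; total 35.047132
  N → positive
  Lon: 1.12′ = 0.018667°; total 174.018667
  W → negative
Point 4:
  Latitude: 36.5119′ = 0.608532°; total 88.608532
  N ⇒ keep positive
  Lon: 43.3783′ = 0.722972°; total 36.722972
  W ⇒ negate

1. 80.29102, -162.68183
2. 13.45363, 179.07183
3. 35.04713, -174.01867
4. 88.60853, -36.72297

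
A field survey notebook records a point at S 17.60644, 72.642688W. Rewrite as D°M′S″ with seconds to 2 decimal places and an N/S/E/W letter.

Latitude: 0.606440 × 60 = 36.38640′ → 36′, remainder × 60 = 23.1840″
λ: whole degrees 72; 38.56128′ → 38′ and 33.6768″

17°36′23.18″ S, 72°38′33.68″ W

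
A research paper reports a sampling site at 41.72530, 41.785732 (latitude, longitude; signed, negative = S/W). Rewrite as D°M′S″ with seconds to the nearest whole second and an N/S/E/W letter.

41°43′31″ N, 41°47′9″ E

Latitude: 0.725300° → 43.51800′; 0.51800 × 60 = 31.08″
Lon: 0.785732° → 47.14392′; 0.14392 × 60 = 8.64″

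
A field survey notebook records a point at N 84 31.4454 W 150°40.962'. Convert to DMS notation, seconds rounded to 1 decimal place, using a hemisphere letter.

Lat: fractional minutes 0.44540 × 60 = 26.724″
λ: fractional minutes 0.96200 × 60 = 57.720″

84°31′26.7″ N, 150°40′57.7″ W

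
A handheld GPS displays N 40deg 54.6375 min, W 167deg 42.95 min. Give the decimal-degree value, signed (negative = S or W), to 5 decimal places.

40.91063, -167.71583

φ: 40 + 54.6375/60 = 40.910625
N → positive
Longitude: 42.95′ = 0.715833°; total 167.715833
hemisphere W, so the sign is −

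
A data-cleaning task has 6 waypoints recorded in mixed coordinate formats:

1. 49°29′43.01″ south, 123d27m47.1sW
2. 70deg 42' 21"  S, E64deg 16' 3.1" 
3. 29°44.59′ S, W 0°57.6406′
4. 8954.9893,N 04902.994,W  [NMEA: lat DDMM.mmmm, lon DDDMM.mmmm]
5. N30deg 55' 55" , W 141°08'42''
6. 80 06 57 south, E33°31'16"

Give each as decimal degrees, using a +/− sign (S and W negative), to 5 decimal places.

1. -49.49528, -123.46308
2. -70.70583, 64.26753
3. -29.74317, -0.96068
4. 89.91649, -49.04990
5. 30.93194, -141.14500
6. -80.11583, 33.52111

Point 1:
  Latitude: 29′ + 43.01″ = 29.71683′; 49 + 29.71683/60 = 49.495281
  S → negative
  λ: 123 + 27/60 + 47.1/3600 = 123.463083
  W ⇒ negate
Point 2:
  Latitude: 70 + 42/60 + 21/3600 = 70.705833
  hemisphere S, so the sign is −
  Lon: 16′ + 3.1″ = 16.05167′; 64 + 16.05167/60 = 64.267528
  E ⇒ keep positive
Point 3:
  Latitude: 44.59′ = 0.743167°; total 29.743167
  S → negative
  Longitude: 57.6406′ = 0.960677°; total 0.960677
  W ⇒ negate
Point 4:
  Lat: degrees = first 2 digits = 89, minutes = 54.9893; 89 + 54.9893/60 = 89.916488
  N → positive
  λ: degrees = first 3 digits = 49, minutes = 2.994; 49 + 2.994/60 = 49.049900
  W → negative
Point 5:
  Lat: 30° + 55/60 + 55/3600 = 30 + 0.916667 + 0.015278 = 30.931944
  N → positive
  λ: 141 + 8/60 + 42/3600 = 141.145000
  hemisphere W, so the sign is −
Point 6:
  Lat: 6′ + 57″ = 6.95000′; 80 + 6.95000/60 = 80.115833
  hemisphere S, so the sign is −
  λ: 33 + 31/60 + 16/3600 = 33.521111
  E ⇒ keep positive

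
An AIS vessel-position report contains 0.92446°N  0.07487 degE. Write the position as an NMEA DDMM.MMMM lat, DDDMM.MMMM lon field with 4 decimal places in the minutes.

0055.4676,N / 00004.4922,E

φ: fractional part 0.924460 → 55.467600 minutes
Lon: fractional part 0.074870 → 4.492200 minutes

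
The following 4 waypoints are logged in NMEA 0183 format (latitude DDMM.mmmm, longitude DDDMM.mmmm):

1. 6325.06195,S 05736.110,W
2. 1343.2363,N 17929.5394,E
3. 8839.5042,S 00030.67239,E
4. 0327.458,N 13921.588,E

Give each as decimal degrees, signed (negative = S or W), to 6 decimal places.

Point 1:
  Latitude: split at 2 digits → 63° and 25.06195′; 63 + 25.06195/60 = 63.4176992
  S ⇒ negate
  Longitude: split at 3 digits → 057° and 36.11′; 57 + 36.11/60 = 57.6018333
  hemisphere W, so the sign is −
Point 2:
  Lat: degrees = first 2 digits = 13, minutes = 43.2363; 13 + 43.2363/60 = 13.7206050
  N ⇒ keep positive
  Lon: degrees = first 3 digits = 179, minutes = 29.5394; 179 + 29.5394/60 = 179.4923233
  E → positive
Point 3:
  φ: split at 2 digits → 88° and 39.5042′; 88 + 39.5042/60 = 88.6584033
  S → negative
  λ: degrees = first 3 digits = 0, minutes = 30.67239; 0 + 30.67239/60 = 0.5112065
  E → positive
Point 4:
  Lat: degrees = first 2 digits = 3, minutes = 27.458; 3 + 27.458/60 = 3.4576333
  N ⇒ keep positive
  λ: split at 3 digits → 139° and 21.588′; 139 + 21.588/60 = 139.3598000
  E → positive

1. -63.417699, -57.601833
2. 13.720605, 179.492323
3. -88.658403, 0.511207
4. 3.457633, 139.359800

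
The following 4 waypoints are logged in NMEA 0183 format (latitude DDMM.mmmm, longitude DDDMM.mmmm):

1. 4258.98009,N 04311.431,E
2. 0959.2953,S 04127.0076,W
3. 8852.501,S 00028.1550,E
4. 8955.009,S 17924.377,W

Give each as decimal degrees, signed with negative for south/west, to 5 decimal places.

1. 42.98300, 43.19052
2. -9.98826, -41.45013
3. -88.87502, 0.46925
4. -89.91682, -179.40628

Point 1:
  Latitude: split at 2 digits → 42° and 58.98009′; 42 + 58.98009/60 = 42.983002
  N → positive
  λ: split at 3 digits → 043° and 11.431′; 43 + 11.431/60 = 43.190517
  E → positive
Point 2:
  Lat: split at 2 digits → 09° and 59.2953′; 9 + 59.2953/60 = 9.988255
  hemisphere S, so the sign is −
  Longitude: split at 3 digits → 041° and 27.0076′; 41 + 27.0076/60 = 41.450127
  W ⇒ negate
Point 3:
  φ: degrees = first 2 digits = 88, minutes = 52.501; 88 + 52.501/60 = 88.875017
  hemisphere S, so the sign is −
  Lon: split at 3 digits → 000° and 28.155′; 0 + 28.155/60 = 0.469250
  E ⇒ keep positive
Point 4:
  Latitude: split at 2 digits → 89° and 55.009′; 89 + 55.009/60 = 89.916817
  S ⇒ negate
  Lon: degrees = first 3 digits = 179, minutes = 24.377; 179 + 24.377/60 = 179.406283
  W ⇒ negate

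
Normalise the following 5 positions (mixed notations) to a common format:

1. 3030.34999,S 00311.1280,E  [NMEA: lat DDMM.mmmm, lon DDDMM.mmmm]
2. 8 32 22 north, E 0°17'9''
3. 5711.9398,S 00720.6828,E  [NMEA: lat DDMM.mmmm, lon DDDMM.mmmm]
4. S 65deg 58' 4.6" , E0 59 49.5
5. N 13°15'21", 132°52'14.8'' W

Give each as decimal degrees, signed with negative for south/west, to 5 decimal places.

1. -30.50583, 3.18547
2. 8.53944, 0.28583
3. -57.19900, 7.34471
4. -65.96794, 0.99708
5. 13.25583, -132.87078

Point 1:
  Lat: split at 2 digits → 30° and 30.34999′; 30 + 30.34999/60 = 30.505833
  S → negative
  Longitude: split at 3 digits → 003° and 11.128′; 3 + 11.128/60 = 3.185467
  E ⇒ keep positive
Point 2:
  Lat: 8° + 32/60 + 22/3600 = 8 + 0.533333 + 0.006111 = 8.539444
  N → positive
  λ: 0° + 17/60 + 9/3600 = 0 + 0.283333 + 0.002500 = 0.285833
  E ⇒ keep positive
Point 3:
  φ: split at 2 digits → 57° and 11.9398′; 57 + 11.9398/60 = 57.198997
  S ⇒ negate
  λ: degrees = first 3 digits = 7, minutes = 20.6828; 7 + 20.6828/60 = 7.344713
  E ⇒ keep positive
Point 4:
  φ: 65 + 58/60 + 4.6/3600 = 65.967944
  S → negative
  Lon: 59′ + 49.5″ = 59.82500′; 0 + 59.82500/60 = 0.997083
  E ⇒ keep positive
Point 5:
  φ: 15′ + 21″ = 15.35000′; 13 + 15.35000/60 = 13.255833
  N → positive
  λ: 52′ + 14.8″ = 52.24667′; 132 + 52.24667/60 = 132.870778
  W → negative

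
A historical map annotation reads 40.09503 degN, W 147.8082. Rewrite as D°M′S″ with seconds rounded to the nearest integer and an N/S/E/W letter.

Lat: whole degrees 40; 5.70180′ → 5′ and 42.11″
λ: whole degrees 147; 48.49200′ → 48′ and 29.52″

40°05′42″ N, 147°48′30″ W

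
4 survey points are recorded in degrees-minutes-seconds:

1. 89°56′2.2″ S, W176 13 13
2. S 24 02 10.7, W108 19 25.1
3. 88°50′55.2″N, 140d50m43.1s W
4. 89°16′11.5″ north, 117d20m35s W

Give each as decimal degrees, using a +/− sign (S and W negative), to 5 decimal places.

Point 1:
  Lat: 89 + 56/60 + 2.2/3600 = 89.933944
  S → negative
  λ: 176° + 13/60 + 13/3600 = 176 + 0.216667 + 0.003611 = 176.220278
  W ⇒ negate
Point 2:
  φ: 24 + 2/60 + 10.7/3600 = 24.036306
  hemisphere S, so the sign is −
  Lon: 108° + 19/60 + 25.1/3600 = 108 + 0.316667 + 0.006972 = 108.323639
  W ⇒ negate
Point 3:
  Lat: 88° + 50/60 + 55.2/3600 = 88 + 0.833333 + 0.015333 = 88.848667
  N ⇒ keep positive
  λ: 50′ + 43.1″ = 50.71833′; 140 + 50.71833/60 = 140.845306
  hemisphere W, so the sign is −
Point 4:
  Lat: 89° + 16/60 + 11.5/3600 = 89 + 0.266667 + 0.003194 = 89.269861
  N → positive
  Lon: 117° + 20/60 + 35/3600 = 117 + 0.333333 + 0.009722 = 117.343056
  W ⇒ negate

1. -89.93394, -176.22028
2. -24.03631, -108.32364
3. 88.84867, -140.84531
4. 89.26986, -117.34306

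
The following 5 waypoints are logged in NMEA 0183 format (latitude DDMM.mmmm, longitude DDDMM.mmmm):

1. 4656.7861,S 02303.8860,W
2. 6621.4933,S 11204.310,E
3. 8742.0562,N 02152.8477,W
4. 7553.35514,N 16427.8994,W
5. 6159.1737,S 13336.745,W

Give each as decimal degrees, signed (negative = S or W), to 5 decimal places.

1. -46.94644, -23.06477
2. -66.35822, 112.07183
3. 87.70094, -21.88080
4. 75.88925, -164.46499
5. -61.98623, -133.61242

Point 1:
  φ: degrees = first 2 digits = 46, minutes = 56.7861; 46 + 56.7861/60 = 46.946435
  S ⇒ negate
  λ: split at 3 digits → 023° and 3.886′; 23 + 3.886/60 = 23.064767
  W ⇒ negate
Point 2:
  Latitude: split at 2 digits → 66° and 21.4933′; 66 + 21.4933/60 = 66.358222
  S ⇒ negate
  Lon: degrees = first 3 digits = 112, minutes = 4.31; 112 + 4.31/60 = 112.071833
  E → positive
Point 3:
  Latitude: degrees = first 2 digits = 87, minutes = 42.0562; 87 + 42.0562/60 = 87.700937
  N ⇒ keep positive
  λ: degrees = first 3 digits = 21, minutes = 52.8477; 21 + 52.8477/60 = 21.880795
  hemisphere W, so the sign is −
Point 4:
  Lat: split at 2 digits → 75° and 53.35514′; 75 + 53.35514/60 = 75.889252
  N → positive
  Lon: degrees = first 3 digits = 164, minutes = 27.8994; 164 + 27.8994/60 = 164.464990
  hemisphere W, so the sign is −
Point 5:
  Latitude: degrees = first 2 digits = 61, minutes = 59.1737; 61 + 59.1737/60 = 61.986228
  hemisphere S, so the sign is −
  Longitude: degrees = first 3 digits = 133, minutes = 36.745; 133 + 36.745/60 = 133.612417
  W ⇒ negate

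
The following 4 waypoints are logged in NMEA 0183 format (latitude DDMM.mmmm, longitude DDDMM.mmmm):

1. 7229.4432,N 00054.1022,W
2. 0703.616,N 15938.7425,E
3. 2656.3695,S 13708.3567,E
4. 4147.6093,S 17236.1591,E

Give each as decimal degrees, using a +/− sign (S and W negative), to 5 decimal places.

1. 72.49072, -0.90170
2. 7.06027, 159.64571
3. -26.93949, 137.13928
4. -41.79349, 172.60265

Point 1:
  Latitude: degrees = first 2 digits = 72, minutes = 29.4432; 72 + 29.4432/60 = 72.490720
  N → positive
  Lon: split at 3 digits → 000° and 54.1022′; 0 + 54.1022/60 = 0.901703
  hemisphere W, so the sign is −
Point 2:
  Lat: split at 2 digits → 07° and 3.616′; 7 + 3.616/60 = 7.060267
  N ⇒ keep positive
  Longitude: degrees = first 3 digits = 159, minutes = 38.7425; 159 + 38.7425/60 = 159.645708
  E → positive
Point 3:
  Lat: split at 2 digits → 26° and 56.3695′; 26 + 56.3695/60 = 26.939492
  S → negative
  Lon: split at 3 digits → 137° and 8.3567′; 137 + 8.3567/60 = 137.139278
  E → positive
Point 4:
  φ: split at 2 digits → 41° and 47.6093′; 41 + 47.6093/60 = 41.793488
  S → negative
  Lon: split at 3 digits → 172° and 36.1591′; 172 + 36.1591/60 = 172.602652
  E → positive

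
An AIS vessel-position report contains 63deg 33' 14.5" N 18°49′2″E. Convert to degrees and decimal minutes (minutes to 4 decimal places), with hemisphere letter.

Latitude: seconds/60 = 0.24167; minutes = 33 + 0.24167 = 33.241667
Longitude: 49 + 2/60 = 49.033333′

63° 33.2417′ N, 18° 49.0333′ E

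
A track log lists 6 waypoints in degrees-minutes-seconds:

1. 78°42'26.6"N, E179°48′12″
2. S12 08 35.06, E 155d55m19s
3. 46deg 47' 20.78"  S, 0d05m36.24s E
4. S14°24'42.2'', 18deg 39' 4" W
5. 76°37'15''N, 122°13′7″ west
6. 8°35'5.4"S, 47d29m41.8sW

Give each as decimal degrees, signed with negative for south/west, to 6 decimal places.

Point 1:
  φ: 42′ + 26.6″ = 42.44333′; 78 + 42.44333/60 = 78.7073889
  N ⇒ keep positive
  Lon: 48′ + 12″ = 48.20000′; 179 + 48.20000/60 = 179.8033333
  E → positive
Point 2:
  φ: 12° + 8/60 + 35.06/3600 = 12 + 0.133333 + 0.009739 = 12.1430722
  S ⇒ negate
  λ: 55′ + 19″ = 55.31667′; 155 + 55.31667/60 = 155.9219444
  E ⇒ keep positive
Point 3:
  Lat: 46° + 47/60 + 20.78/3600 = 46 + 0.783333 + 0.005772 = 46.7891056
  S ⇒ negate
  λ: 0 + 5/60 + 36.24/3600 = 0.0934000
  E → positive
Point 4:
  Lat: 14 + 24/60 + 42.2/3600 = 14.4117222
  hemisphere S, so the sign is −
  λ: 18° + 39/60 + 4/3600 = 18 + 0.650000 + 0.001111 = 18.6511111
  hemisphere W, so the sign is −
Point 5:
  Lat: 76° + 37/60 + 15/3600 = 76 + 0.616667 + 0.004167 = 76.6208333
  N ⇒ keep positive
  Lon: 122 + 13/60 + 7/3600 = 122.2186111
  hemisphere W, so the sign is −
Point 6:
  Lat: 35′ + 5.4″ = 35.09000′; 8 + 35.09000/60 = 8.5848333
  hemisphere S, so the sign is −
  λ: 47 + 29/60 + 41.8/3600 = 47.4949444
  W ⇒ negate

1. 78.707389, 179.803333
2. -12.143072, 155.921944
3. -46.789106, 0.093400
4. -14.411722, -18.651111
5. 76.620833, -122.218611
6. -8.584833, -47.494944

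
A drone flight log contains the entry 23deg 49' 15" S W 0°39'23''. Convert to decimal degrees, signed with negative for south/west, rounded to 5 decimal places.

φ: 49′ + 15″ = 49.25000′; 23 + 49.25000/60 = 23.820833
S ⇒ negate
Longitude: 39′ + 23″ = 39.38333′; 0 + 39.38333/60 = 0.656389
hemisphere W, so the sign is −

-23.82083, -0.65639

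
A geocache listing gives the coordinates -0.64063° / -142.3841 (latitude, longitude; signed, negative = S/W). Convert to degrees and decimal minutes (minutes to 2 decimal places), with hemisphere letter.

0° 38.44′ S, 142° 23.05′ W

Latitude is negative → S; |value| = 0.640630
Lat: minutes = (0.640630 − 0) × 60 = 38.4378
Longitude is negative → W; |value| = 142.384100
λ: minutes = (142.384100 − 142) × 60 = 23.0460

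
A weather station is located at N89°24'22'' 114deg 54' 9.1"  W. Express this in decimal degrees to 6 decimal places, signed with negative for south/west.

89.406111, -114.902528

Lat: 24′ + 22″ = 24.36667′; 89 + 24.36667/60 = 89.4061111
N → positive
Lon: 114° + 54/60 + 9.1/3600 = 114 + 0.900000 + 0.002528 = 114.9025278
hemisphere W, so the sign is −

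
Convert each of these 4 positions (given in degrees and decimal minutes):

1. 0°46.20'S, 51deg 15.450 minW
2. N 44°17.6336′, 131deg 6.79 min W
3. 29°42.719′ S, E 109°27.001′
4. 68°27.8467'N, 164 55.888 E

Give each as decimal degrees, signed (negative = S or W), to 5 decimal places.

Point 1:
  Latitude: 0 + 46.2/60 = 0.770000
  hemisphere S, so the sign is −
  Lon: 15.45′ = 0.257500°; total 51.257500
  W ⇒ negate
Point 2:
  Latitude: 17.6336′ = 0.293893°; total 44.293893
  N → positive
  Longitude: 6.79′ = 0.113167°; total 131.113167
  W → negative
Point 3:
  φ: 29 + 42.719/60 = 29.711983
  S ⇒ negate
  Longitude: 27.001′ = 0.450017°; total 109.450017
  E → positive
Point 4:
  Latitude: 27.8467′ = 0.464112°; total 68.464112
  N ⇒ keep positive
  λ: 164 + 55.888/60 = 164.931467
  E → positive

1. -0.77000, -51.25750
2. 44.29389, -131.11317
3. -29.71198, 109.45002
4. 68.46411, 164.93147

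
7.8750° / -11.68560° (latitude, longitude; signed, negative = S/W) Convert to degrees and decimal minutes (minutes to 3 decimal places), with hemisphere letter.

7° 52.500′ N, 11° 41.136′ W

Latitude: minutes = (7.875000 − 7) × 60 = 52.50000
Longitude is negative → W; |value| = 11.685600
Longitude: fractional part 0.685600 → 41.13600 minutes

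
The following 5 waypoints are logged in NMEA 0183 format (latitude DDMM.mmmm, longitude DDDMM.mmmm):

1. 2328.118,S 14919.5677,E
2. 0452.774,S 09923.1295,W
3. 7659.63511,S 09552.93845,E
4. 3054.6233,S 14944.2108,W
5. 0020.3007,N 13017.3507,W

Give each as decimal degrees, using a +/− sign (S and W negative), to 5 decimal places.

Point 1:
  Lat: degrees = first 2 digits = 23, minutes = 28.118; 23 + 28.118/60 = 23.468633
  S → negative
  Lon: split at 3 digits → 149° and 19.5677′; 149 + 19.5677/60 = 149.326128
  E → positive
Point 2:
  Latitude: split at 2 digits → 04° and 52.774′; 4 + 52.774/60 = 4.879567
  hemisphere S, so the sign is −
  Longitude: split at 3 digits → 099° and 23.1295′; 99 + 23.1295/60 = 99.385492
  W → negative
Point 3:
  φ: split at 2 digits → 76° and 59.63511′; 76 + 59.63511/60 = 76.993919
  S ⇒ negate
  Longitude: split at 3 digits → 095° and 52.93845′; 95 + 52.93845/60 = 95.882308
  E → positive
Point 4:
  Lat: degrees = first 2 digits = 30, minutes = 54.6233; 30 + 54.6233/60 = 30.910388
  S ⇒ negate
  λ: degrees = first 3 digits = 149, minutes = 44.2108; 149 + 44.2108/60 = 149.736847
  hemisphere W, so the sign is −
Point 5:
  Lat: split at 2 digits → 00° and 20.3007′; 0 + 20.3007/60 = 0.338345
  N ⇒ keep positive
  λ: degrees = first 3 digits = 130, minutes = 17.3507; 130 + 17.3507/60 = 130.289178
  hemisphere W, so the sign is −

1. -23.46863, 149.32613
2. -4.87957, -99.38549
3. -76.99392, 95.88231
4. -30.91039, -149.73685
5. 0.33835, -130.28918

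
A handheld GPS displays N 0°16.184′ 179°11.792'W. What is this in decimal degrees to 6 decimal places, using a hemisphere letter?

0.269733° N, 179.196533° W

Lat: 0 + 16.184/60 = 0.2697333
Longitude: 11.792′ = 0.196533°; total 179.1965333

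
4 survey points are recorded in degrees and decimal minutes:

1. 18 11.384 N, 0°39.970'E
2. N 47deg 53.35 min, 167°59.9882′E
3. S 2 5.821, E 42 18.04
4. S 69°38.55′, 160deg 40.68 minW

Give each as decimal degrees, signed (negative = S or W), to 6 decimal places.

1. 18.189733, 0.666167
2. 47.889167, 167.999803
3. -2.097017, 42.300667
4. -69.642500, -160.678000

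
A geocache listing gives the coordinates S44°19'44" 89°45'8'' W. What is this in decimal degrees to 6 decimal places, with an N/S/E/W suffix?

44.328889° S, 89.752222° W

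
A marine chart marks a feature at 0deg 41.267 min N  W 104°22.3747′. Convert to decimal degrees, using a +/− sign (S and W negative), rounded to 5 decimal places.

φ: 41.267′ = 0.687783°; total 0.687783
N → positive
Lon: 22.3747′ = 0.372912°; total 104.372912
W → negative

0.68778, -104.37291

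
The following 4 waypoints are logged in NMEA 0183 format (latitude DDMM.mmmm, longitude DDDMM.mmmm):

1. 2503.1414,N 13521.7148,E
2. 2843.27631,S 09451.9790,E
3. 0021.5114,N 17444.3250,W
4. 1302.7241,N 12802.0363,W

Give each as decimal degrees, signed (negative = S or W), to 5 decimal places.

Point 1:
  Latitude: degrees = first 2 digits = 25, minutes = 3.1414; 25 + 3.1414/60 = 25.052357
  N → positive
  Lon: split at 3 digits → 135° and 21.7148′; 135 + 21.7148/60 = 135.361913
  E → positive
Point 2:
  Latitude: degrees = first 2 digits = 28, minutes = 43.27631; 28 + 43.27631/60 = 28.721272
  S → negative
  λ: degrees = first 3 digits = 94, minutes = 51.979; 94 + 51.979/60 = 94.866317
  E → positive
Point 3:
  Latitude: split at 2 digits → 00° and 21.5114′; 0 + 21.5114/60 = 0.358523
  N → positive
  Longitude: degrees = first 3 digits = 174, minutes = 44.325; 174 + 44.325/60 = 174.738750
  W ⇒ negate
Point 4:
  Lat: degrees = first 2 digits = 13, minutes = 2.7241; 13 + 2.7241/60 = 13.045402
  N ⇒ keep positive
  Lon: split at 3 digits → 128° and 2.0363′; 128 + 2.0363/60 = 128.033938
  hemisphere W, so the sign is −

1. 25.05236, 135.36191
2. -28.72127, 94.86632
3. 0.35852, -174.73875
4. 13.04540, -128.03394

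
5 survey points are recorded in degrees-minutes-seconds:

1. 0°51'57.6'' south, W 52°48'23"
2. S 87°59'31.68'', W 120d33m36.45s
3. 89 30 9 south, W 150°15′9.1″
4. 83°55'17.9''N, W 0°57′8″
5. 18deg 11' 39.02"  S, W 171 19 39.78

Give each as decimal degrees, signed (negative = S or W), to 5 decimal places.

1. -0.86600, -52.80639
2. -87.99213, -120.56013
3. -89.50250, -150.25253
4. 83.92164, -0.95222
5. -18.19417, -171.32772

Point 1:
  Latitude: 0° + 51/60 + 57.6/3600 = 0 + 0.850000 + 0.016000 = 0.866000
  S → negative
  λ: 48′ + 23″ = 48.38333′; 52 + 48.38333/60 = 52.806389
  hemisphere W, so the sign is −
Point 2:
  Latitude: 87° + 59/60 + 31.68/3600 = 87 + 0.983333 + 0.008800 = 87.992133
  hemisphere S, so the sign is −
  λ: 33′ + 36.45″ = 33.60750′; 120 + 33.60750/60 = 120.560125
  hemisphere W, so the sign is −
Point 3:
  φ: 30′ + 9″ = 30.15000′; 89 + 30.15000/60 = 89.502500
  S → negative
  Longitude: 150° + 15/60 + 9.1/3600 = 150 + 0.250000 + 0.002528 = 150.252528
  W → negative
Point 4:
  Lat: 83° + 55/60 + 17.9/3600 = 83 + 0.916667 + 0.004972 = 83.921639
  N → positive
  Lon: 0 + 57/60 + 8/3600 = 0.952222
  W → negative
Point 5:
  φ: 18 + 11/60 + 39.02/3600 = 18.194172
  S ⇒ negate
  λ: 171 + 19/60 + 39.78/3600 = 171.327717
  W → negative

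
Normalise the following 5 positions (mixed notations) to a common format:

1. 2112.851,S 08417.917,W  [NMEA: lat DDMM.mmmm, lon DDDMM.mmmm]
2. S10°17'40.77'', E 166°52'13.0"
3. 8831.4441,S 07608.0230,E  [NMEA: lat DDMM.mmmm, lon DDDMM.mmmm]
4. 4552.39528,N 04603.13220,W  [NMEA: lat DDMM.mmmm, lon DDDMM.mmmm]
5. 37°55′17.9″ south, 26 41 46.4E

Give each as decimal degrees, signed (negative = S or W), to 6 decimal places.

1. -21.214183, -84.298617
2. -10.294658, 166.870278
3. -88.524068, 76.133717
4. 45.873255, -46.052203
5. -37.921639, 26.696222

Point 1:
  Lat: degrees = first 2 digits = 21, minutes = 12.851; 21 + 12.851/60 = 21.2141833
  S → negative
  Longitude: split at 3 digits → 084° and 17.917′; 84 + 17.917/60 = 84.2986167
  W → negative
Point 2:
  Latitude: 17′ + 40.77″ = 17.67950′; 10 + 17.67950/60 = 10.2946583
  hemisphere S, so the sign is −
  λ: 166 + 52/60 + 13/3600 = 166.8702778
  E ⇒ keep positive
Point 3:
  Lat: split at 2 digits → 88° and 31.4441′; 88 + 31.4441/60 = 88.5240683
  S ⇒ negate
  Longitude: degrees = first 3 digits = 76, minutes = 8.023; 76 + 8.023/60 = 76.1337167
  E ⇒ keep positive
Point 4:
  Latitude: degrees = first 2 digits = 45, minutes = 52.39528; 45 + 52.39528/60 = 45.8732547
  N ⇒ keep positive
  λ: degrees = first 3 digits = 46, minutes = 3.1322; 46 + 3.1322/60 = 46.0522033
  hemisphere W, so the sign is −
Point 5:
  φ: 37° + 55/60 + 17.9/3600 = 37 + 0.916667 + 0.004972 = 37.9216389
  S → negative
  Lon: 26° + 41/60 + 46.4/3600 = 26 + 0.683333 + 0.012889 = 26.6962222
  E → positive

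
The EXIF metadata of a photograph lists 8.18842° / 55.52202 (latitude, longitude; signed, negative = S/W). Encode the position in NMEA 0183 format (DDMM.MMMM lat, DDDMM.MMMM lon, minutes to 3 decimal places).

0811.305,N / 05531.321,E

Lat: fractional part 0.188420 → 11.30520 minutes
λ: minutes = (55.522020 − 55) × 60 = 31.32120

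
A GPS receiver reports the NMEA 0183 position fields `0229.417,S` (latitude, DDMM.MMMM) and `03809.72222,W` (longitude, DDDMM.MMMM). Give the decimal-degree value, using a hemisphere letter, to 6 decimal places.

Latitude: degrees = first 2 digits = 2, minutes = 29.417; 2 + 29.417/60 = 2.4902833
Lon: degrees = first 3 digits = 38, minutes = 9.72222; 38 + 9.72222/60 = 38.1620370

2.490283° S, 38.162037° W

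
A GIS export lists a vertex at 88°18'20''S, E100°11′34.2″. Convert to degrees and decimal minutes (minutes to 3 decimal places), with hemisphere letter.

88° 18.333′ S, 100° 11.570′ E

φ: 18 + 20/60 = 18.33333′
λ: 11 + 34.2/60 = 11.57000′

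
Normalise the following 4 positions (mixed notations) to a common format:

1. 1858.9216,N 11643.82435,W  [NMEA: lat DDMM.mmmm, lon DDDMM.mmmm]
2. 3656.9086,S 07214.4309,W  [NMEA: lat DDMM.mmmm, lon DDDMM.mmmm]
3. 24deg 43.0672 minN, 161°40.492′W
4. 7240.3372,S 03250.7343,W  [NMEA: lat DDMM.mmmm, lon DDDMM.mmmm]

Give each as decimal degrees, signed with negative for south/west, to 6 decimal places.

Point 1:
  Latitude: degrees = first 2 digits = 18, minutes = 58.9216; 18 + 58.9216/60 = 18.9820267
  N → positive
  Longitude: split at 3 digits → 116° and 43.82435′; 116 + 43.82435/60 = 116.7304058
  hemisphere W, so the sign is −
Point 2:
  φ: degrees = first 2 digits = 36, minutes = 56.9086; 36 + 56.9086/60 = 36.9484767
  S ⇒ negate
  Lon: degrees = first 3 digits = 72, minutes = 14.4309; 72 + 14.4309/60 = 72.2405150
  hemisphere W, so the sign is −
Point 3:
  φ: 24 + 43.0672/60 = 24.7177867
  N ⇒ keep positive
  λ: 161 + 40.492/60 = 161.6748667
  W ⇒ negate
Point 4:
  Lat: split at 2 digits → 72° and 40.3372′; 72 + 40.3372/60 = 72.6722867
  S ⇒ negate
  λ: split at 3 digits → 032° and 50.7343′; 32 + 50.7343/60 = 32.8455717
  W → negative

1. 18.982027, -116.730406
2. -36.948477, -72.240515
3. 24.717787, -161.674867
4. -72.672287, -32.845572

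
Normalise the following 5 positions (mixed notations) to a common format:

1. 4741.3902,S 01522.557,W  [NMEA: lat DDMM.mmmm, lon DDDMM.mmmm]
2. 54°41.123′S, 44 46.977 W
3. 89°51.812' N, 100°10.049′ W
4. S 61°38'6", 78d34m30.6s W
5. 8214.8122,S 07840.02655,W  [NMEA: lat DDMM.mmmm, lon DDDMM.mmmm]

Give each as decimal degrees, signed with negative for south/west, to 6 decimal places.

1. -47.689837, -15.375950
2. -54.685383, -44.782950
3. 89.863533, -100.167483
4. -61.635000, -78.575167
5. -82.246870, -78.667109

Point 1:
  Lat: degrees = first 2 digits = 47, minutes = 41.3902; 47 + 41.3902/60 = 47.6898367
  hemisphere S, so the sign is −
  λ: split at 3 digits → 015° and 22.557′; 15 + 22.557/60 = 15.3759500
  W → negative
Point 2:
  Lat: 41.123′ = 0.685383°; total 54.6853833
  S → negative
  Lon: 44 + 46.977/60 = 44.7829500
  W ⇒ negate
Point 3:
  Lat: 51.812′ = 0.863533°; total 89.8635333
  N → positive
  Longitude: 10.049′ = 0.167483°; total 100.1674833
  W → negative
Point 4:
  φ: 61 + 38/60 + 6/3600 = 61.6350000
  hemisphere S, so the sign is −
  Longitude: 78° + 34/60 + 30.6/3600 = 78 + 0.566667 + 0.008500 = 78.5751667
  W → negative
Point 5:
  Lat: degrees = first 2 digits = 82, minutes = 14.8122; 82 + 14.8122/60 = 82.2468700
  S ⇒ negate
  λ: split at 3 digits → 078° and 40.02655′; 78 + 40.02655/60 = 78.6671092
  hemisphere W, so the sign is −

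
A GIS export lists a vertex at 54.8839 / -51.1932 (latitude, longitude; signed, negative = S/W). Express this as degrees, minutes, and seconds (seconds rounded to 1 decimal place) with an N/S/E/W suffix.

54°53′2.0″ N, 51°11′35.5″ W

φ: whole degrees 54; 53.03400′ → 53′ and 2.040″
Longitude is negative → W; |value| = 51.193200
Lon: 0.193200° → 11.59200′; 0.59200 × 60 = 35.520″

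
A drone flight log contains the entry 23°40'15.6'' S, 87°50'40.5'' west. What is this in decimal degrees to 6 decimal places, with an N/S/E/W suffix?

23.671000° S, 87.844583° W

Latitude: 23° + 40/60 + 15.6/3600 = 23 + 0.666667 + 0.004333 = 23.6710000
Longitude: 87 + 50/60 + 40.5/3600 = 87.8445833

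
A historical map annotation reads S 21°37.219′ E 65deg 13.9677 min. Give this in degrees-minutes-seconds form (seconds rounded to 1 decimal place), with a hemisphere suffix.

21°37′13.1″ S, 65°13′58.1″ E

φ: 37.21900′ → 37′ and 0.21900 × 60 = 13.140″
Lon: fractional minutes 0.96770 × 60 = 58.062″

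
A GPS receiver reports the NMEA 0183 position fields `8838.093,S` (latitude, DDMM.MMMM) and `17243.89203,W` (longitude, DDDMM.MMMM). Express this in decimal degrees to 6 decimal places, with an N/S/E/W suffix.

Latitude: split at 2 digits → 88° and 38.093′; 88 + 38.093/60 = 88.6348833
λ: degrees = first 3 digits = 172, minutes = 43.89203; 172 + 43.89203/60 = 172.7315338

88.634883° S, 172.731534° W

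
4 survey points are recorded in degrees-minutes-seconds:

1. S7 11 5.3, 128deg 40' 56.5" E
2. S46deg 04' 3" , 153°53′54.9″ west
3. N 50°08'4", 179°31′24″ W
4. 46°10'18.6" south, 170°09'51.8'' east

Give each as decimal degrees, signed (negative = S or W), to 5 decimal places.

1. -7.18481, 128.68236
2. -46.06750, -153.89858
3. 50.13444, -179.52333
4. -46.17183, 170.16439

Point 1:
  Latitude: 7° + 11/60 + 5.3/3600 = 7 + 0.183333 + 0.001472 = 7.184806
  S → negative
  Longitude: 40′ + 56.5″ = 40.94167′; 128 + 40.94167/60 = 128.682361
  E ⇒ keep positive
Point 2:
  Latitude: 46° + 4/60 + 3/3600 = 46 + 0.066667 + 0.000833 = 46.067500
  hemisphere S, so the sign is −
  Lon: 153 + 53/60 + 54.9/3600 = 153.898583
  W → negative
Point 3:
  φ: 50° + 8/60 + 4/3600 = 50 + 0.133333 + 0.001111 = 50.134444
  N ⇒ keep positive
  Lon: 179° + 31/60 + 24/3600 = 179 + 0.516667 + 0.006667 = 179.523333
  W ⇒ negate
Point 4:
  Latitude: 46 + 10/60 + 18.6/3600 = 46.171833
  S ⇒ negate
  Longitude: 170 + 9/60 + 51.8/3600 = 170.164389
  E ⇒ keep positive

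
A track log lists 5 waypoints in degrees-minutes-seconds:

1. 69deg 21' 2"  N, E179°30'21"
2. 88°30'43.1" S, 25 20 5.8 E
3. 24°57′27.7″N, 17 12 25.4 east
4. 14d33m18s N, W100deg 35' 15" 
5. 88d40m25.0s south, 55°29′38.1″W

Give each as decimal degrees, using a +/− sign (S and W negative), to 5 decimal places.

1. 69.35056, 179.50583
2. -88.51197, 25.33494
3. 24.95769, 17.20706
4. 14.55500, -100.58750
5. -88.67361, -55.49392

Point 1:
  Lat: 69° + 21/60 + 2/3600 = 69 + 0.350000 + 0.000556 = 69.350556
  N ⇒ keep positive
  Longitude: 30′ + 21″ = 30.35000′; 179 + 30.35000/60 = 179.505833
  E → positive
Point 2:
  Lat: 88 + 30/60 + 43.1/3600 = 88.511972
  hemisphere S, so the sign is −
  Longitude: 25° + 20/60 + 5.8/3600 = 25 + 0.333333 + 0.001611 = 25.334944
  E → positive
Point 3:
  Lat: 24° + 57/60 + 27.7/3600 = 24 + 0.950000 + 0.007694 = 24.957694
  N → positive
  λ: 17° + 12/60 + 25.4/3600 = 17 + 0.200000 + 0.007056 = 17.207056
  E ⇒ keep positive
Point 4:
  φ: 14° + 33/60 + 18/3600 = 14 + 0.550000 + 0.005000 = 14.555000
  N ⇒ keep positive
  Lon: 100° + 35/60 + 15/3600 = 100 + 0.583333 + 0.004167 = 100.587500
  W → negative
Point 5:
  Lat: 88° + 40/60 + 25/3600 = 88 + 0.666667 + 0.006944 = 88.673611
  S → negative
  Lon: 29′ + 38.1″ = 29.63500′; 55 + 29.63500/60 = 55.493917
  W → negative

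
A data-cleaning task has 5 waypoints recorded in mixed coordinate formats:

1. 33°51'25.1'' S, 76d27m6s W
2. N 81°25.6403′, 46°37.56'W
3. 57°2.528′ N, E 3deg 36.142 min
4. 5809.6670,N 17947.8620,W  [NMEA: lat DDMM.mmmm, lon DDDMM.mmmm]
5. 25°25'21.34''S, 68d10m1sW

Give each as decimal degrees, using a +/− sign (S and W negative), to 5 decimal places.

1. -33.85697, -76.45167
2. 81.42734, -46.62600
3. 57.04213, 3.60237
4. 58.16112, -179.79770
5. -25.42259, -68.16694

Point 1:
  Latitude: 33 + 51/60 + 25.1/3600 = 33.856972
  S → negative
  Lon: 27′ + 6″ = 27.10000′; 76 + 27.10000/60 = 76.451667
  hemisphere W, so the sign is −
Point 2:
  Latitude: 25.6403′ = 0.427338°; total 81.427338
  N ⇒ keep positive
  λ: 37.56′ = 0.626000°; total 46.626000
  W → negative
Point 3:
  φ: 57 + 2.528/60 = 57.042133
  N ⇒ keep positive
  Lon: 3 + 36.142/60 = 3.602367
  E → positive
Point 4:
  Latitude: split at 2 digits → 58° and 9.667′; 58 + 9.667/60 = 58.161117
  N ⇒ keep positive
  λ: degrees = first 3 digits = 179, minutes = 47.862; 179 + 47.862/60 = 179.797700
  W ⇒ negate
Point 5:
  Latitude: 25′ + 21.34″ = 25.35567′; 25 + 25.35567/60 = 25.422594
  S → negative
  Longitude: 68° + 10/60 + 1/3600 = 68 + 0.166667 + 0.000278 = 68.166944
  W → negative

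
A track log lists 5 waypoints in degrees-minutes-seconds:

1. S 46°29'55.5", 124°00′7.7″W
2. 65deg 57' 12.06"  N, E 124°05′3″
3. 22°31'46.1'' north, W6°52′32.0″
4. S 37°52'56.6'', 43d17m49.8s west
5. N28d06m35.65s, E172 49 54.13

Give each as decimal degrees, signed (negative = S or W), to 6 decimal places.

Point 1:
  Latitude: 29′ + 55.5″ = 29.92500′; 46 + 29.92500/60 = 46.4987500
  hemisphere S, so the sign is −
  Longitude: 124° + 0/60 + 7.7/3600 = 124 + 0.000000 + 0.002139 = 124.0021389
  W ⇒ negate
Point 2:
  Latitude: 65 + 57/60 + 12.06/3600 = 65.9533500
  N ⇒ keep positive
  λ: 124° + 5/60 + 3/3600 = 124 + 0.083333 + 0.000833 = 124.0841667
  E ⇒ keep positive
Point 3:
  φ: 22 + 31/60 + 46.1/3600 = 22.5294722
  N ⇒ keep positive
  λ: 6 + 52/60 + 32/3600 = 6.8755556
  hemisphere W, so the sign is −
Point 4:
  φ: 52′ + 56.6″ = 52.94333′; 37 + 52.94333/60 = 37.8823889
  S → negative
  Lon: 17′ + 49.8″ = 17.83000′; 43 + 17.83000/60 = 43.2971667
  W ⇒ negate
Point 5:
  Latitude: 28 + 6/60 + 35.65/3600 = 28.1099028
  N ⇒ keep positive
  Longitude: 49′ + 54.13″ = 49.90217′; 172 + 49.90217/60 = 172.8317028
  E ⇒ keep positive

1. -46.498750, -124.002139
2. 65.953350, 124.084167
3. 22.529472, -6.875556
4. -37.882389, -43.297167
5. 28.109903, 172.831703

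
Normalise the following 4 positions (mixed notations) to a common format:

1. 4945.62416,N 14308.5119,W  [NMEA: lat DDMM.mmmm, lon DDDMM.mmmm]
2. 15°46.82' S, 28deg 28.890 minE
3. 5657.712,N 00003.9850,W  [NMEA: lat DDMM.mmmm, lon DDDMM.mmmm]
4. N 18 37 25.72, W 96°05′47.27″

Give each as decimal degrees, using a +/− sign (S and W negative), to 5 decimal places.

Point 1:
  Latitude: split at 2 digits → 49° and 45.62416′; 49 + 45.62416/60 = 49.760403
  N → positive
  Lon: degrees = first 3 digits = 143, minutes = 8.5119; 143 + 8.5119/60 = 143.141865
  W → negative
Point 2:
  Latitude: 15 + 46.82/60 = 15.780333
  S ⇒ negate
  λ: 28 + 28.89/60 = 28.481500
  E ⇒ keep positive
Point 3:
  Lat: degrees = first 2 digits = 56, minutes = 57.712; 56 + 57.712/60 = 56.961867
  N → positive
  Lon: degrees = first 3 digits = 0, minutes = 3.985; 0 + 3.985/60 = 0.066417
  W ⇒ negate
Point 4:
  φ: 37′ + 25.72″ = 37.42867′; 18 + 37.42867/60 = 18.623811
  N → positive
  Lon: 5′ + 47.27″ = 5.78783′; 96 + 5.78783/60 = 96.096464
  hemisphere W, so the sign is −

1. 49.76040, -143.14187
2. -15.78033, 28.48150
3. 56.96187, -0.06642
4. 18.62381, -96.09646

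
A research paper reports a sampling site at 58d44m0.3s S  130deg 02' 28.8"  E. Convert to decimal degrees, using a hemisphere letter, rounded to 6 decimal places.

58.733417° S, 130.041333° E

Lat: 58° + 44/60 + 0.3/3600 = 58 + 0.733333 + 0.000083 = 58.7334167
λ: 130 + 2/60 + 28.8/3600 = 130.0413333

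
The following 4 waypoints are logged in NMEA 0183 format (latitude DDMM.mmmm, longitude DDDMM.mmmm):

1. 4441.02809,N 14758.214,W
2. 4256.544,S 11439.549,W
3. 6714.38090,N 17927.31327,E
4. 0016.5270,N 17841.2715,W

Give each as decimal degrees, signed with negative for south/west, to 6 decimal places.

1. 44.683802, -147.970233
2. -42.942400, -114.659150
3. 67.239682, 179.455221
4. 0.275450, -178.687858

Point 1:
  Latitude: degrees = first 2 digits = 44, minutes = 41.02809; 44 + 41.02809/60 = 44.6838015
  N → positive
  Longitude: degrees = first 3 digits = 147, minutes = 58.214; 147 + 58.214/60 = 147.9702333
  hemisphere W, so the sign is −
Point 2:
  φ: degrees = first 2 digits = 42, minutes = 56.544; 42 + 56.544/60 = 42.9424000
  S → negative
  λ: degrees = first 3 digits = 114, minutes = 39.549; 114 + 39.549/60 = 114.6591500
  W → negative
Point 3:
  Latitude: split at 2 digits → 67° and 14.3809′; 67 + 14.3809/60 = 67.2396817
  N ⇒ keep positive
  λ: split at 3 digits → 179° and 27.31327′; 179 + 27.31327/60 = 179.4552212
  E → positive
Point 4:
  φ: degrees = first 2 digits = 0, minutes = 16.527; 0 + 16.527/60 = 0.2754500
  N ⇒ keep positive
  Longitude: split at 3 digits → 178° and 41.2715′; 178 + 41.2715/60 = 178.6878583
  W → negative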